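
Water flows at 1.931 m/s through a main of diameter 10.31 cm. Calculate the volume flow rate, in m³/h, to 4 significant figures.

Q = 58.04 m³/h

Q = A·v = 0.008348 m² × 1.931 m/s = 0.01612 m³/s.
Converting: 0.01612 m³/s × 3600 = 58.04 m³/h.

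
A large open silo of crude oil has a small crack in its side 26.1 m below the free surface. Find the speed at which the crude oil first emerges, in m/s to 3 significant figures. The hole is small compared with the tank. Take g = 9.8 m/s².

With the surface at rest and both surface and jet at atmospheric pressure, Bernoulli gives ρg h = ½ρv², so v = √(2gh) = √(2·9.8·26.1) = 22.6 m/s.

v = 22.6 m/s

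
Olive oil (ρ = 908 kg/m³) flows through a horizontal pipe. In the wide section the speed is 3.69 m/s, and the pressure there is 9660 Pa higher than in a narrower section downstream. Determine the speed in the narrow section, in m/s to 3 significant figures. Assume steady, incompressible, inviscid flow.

Horizontal Bernoulli: P₁ + ½ρv₁² = P₂ + ½ρv₂², so v₂² = v₁² + 2(P₁ − P₂)/ρ.
v₂ = √(3.69² + 2·9660/908) = √(13.6 + 21.3) = 5.91 m/s.

5.91 m/s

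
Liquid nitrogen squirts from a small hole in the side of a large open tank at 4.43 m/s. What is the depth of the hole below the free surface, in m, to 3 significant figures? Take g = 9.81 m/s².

h ≈ 1.00 m

Torricelli: v = √(2gh), so h = v²/(2g).
h = 4.43²/(2·9.81) = 19.6/19.62 = 1.00 m.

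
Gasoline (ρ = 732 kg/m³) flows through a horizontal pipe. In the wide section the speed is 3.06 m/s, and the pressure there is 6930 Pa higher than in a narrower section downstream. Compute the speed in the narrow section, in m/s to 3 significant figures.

With h₁ = h₂, rearranging Bernoulli gives v₂ = √(v₁² + 2ΔP/ρ).
v₂ = √(3.06² + 2·6930/732) = √(9.36 + 18.9) = 5.32 m/s.

v₂ ≈ 5.32 m/s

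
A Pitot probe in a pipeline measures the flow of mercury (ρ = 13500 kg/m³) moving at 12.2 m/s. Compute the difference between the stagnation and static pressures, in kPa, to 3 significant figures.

ΔP ≈ 1000 kPa

Bernoulli between the free stream and the stagnation point: ½ρv² = P_stag − P_static.
ΔP = ½·13500·12.2² = 1000000 Pa.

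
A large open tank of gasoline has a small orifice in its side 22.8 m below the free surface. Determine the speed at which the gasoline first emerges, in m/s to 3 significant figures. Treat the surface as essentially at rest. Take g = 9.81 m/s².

The surface is effectively still and both ends are open, so ½v² = gh and v = √(2·9.81·22.8) = 21.2 m/s.

v ≈ 21.2 m/s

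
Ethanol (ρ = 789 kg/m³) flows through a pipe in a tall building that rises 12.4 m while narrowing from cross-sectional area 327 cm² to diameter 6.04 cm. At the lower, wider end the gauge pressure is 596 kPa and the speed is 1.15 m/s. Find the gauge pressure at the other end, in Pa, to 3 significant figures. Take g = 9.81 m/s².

433000 Pa

Continuity gives A₁v₁ = A₂v₂, so v₂ = (327 cm²)/(28.7 cm²) × 1.15 m/s = 13.1 m/s.
Bernoulli: P₁ + ½ρv₁² + ρg h₁ = P₂ + ½ρv₂² + ρg h₂, so P₂ = P₁ + ½ρ(v₁² − v₂²) − ρg(h₂ − h₁).
P₂ = 596000 + ½·789·(1.15² − 13.1²) − 789·9.81·(+12.4) = 596000 + (-67400) − (96000) = 433000 Pa.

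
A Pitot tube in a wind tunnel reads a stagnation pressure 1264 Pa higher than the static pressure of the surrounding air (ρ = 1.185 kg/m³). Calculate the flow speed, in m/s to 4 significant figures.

v ≈ 46.19 m/s

At the stagnation point the flow is brought to rest, so Bernoulli gives P_stag − P_static = ½ρv².
v = √(2ΔP/ρ) = √(2·1264/1.185) = 46.19 m/s.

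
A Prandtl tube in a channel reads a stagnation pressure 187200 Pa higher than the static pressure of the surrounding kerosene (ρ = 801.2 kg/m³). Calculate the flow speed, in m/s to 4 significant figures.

v ≈ 21.62 m/s

The dynamic pressure equals the rise in static pressure at the stagnation point: ΔP = ½ρv².
v = √(2ΔP/ρ) = √(2·187200/801.2) = 21.62 m/s.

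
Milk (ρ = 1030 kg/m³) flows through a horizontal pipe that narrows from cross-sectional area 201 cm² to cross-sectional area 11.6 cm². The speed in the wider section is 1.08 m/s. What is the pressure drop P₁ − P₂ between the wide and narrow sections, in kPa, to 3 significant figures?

Continuity gives A₁v₁ = A₂v₂, so v₂ = (201 cm²)/(11.6 cm²) × 1.08 m/s = 18.7 m/s.
Bernoulli (h₁ = h₂): P₁ − P₂ = ½ρ(v₂² − v₁²).
P₁ − P₂ = ½·1030·(18.7² − 1.08²) = ½·1030·349 = 180000 Pa.

ΔP = 180 kPa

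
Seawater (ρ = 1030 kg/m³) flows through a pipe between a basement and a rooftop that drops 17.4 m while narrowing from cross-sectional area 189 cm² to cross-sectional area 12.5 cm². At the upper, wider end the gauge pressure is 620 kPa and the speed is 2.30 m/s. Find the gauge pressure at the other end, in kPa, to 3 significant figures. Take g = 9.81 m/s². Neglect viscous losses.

The volume flow rate is constant, so v₂ = (A₁/A₂)v₁ = (189/12.5)·2.30 = 34.8 m/s.
Applying Bernoulli between the two ends and solving for P₂: P₂ = P₁ + ½ρ(v₁² − v₂²) − ρgΔh.
P₂ = 620000 + ½·1030·(2.30² − 34.8²) − 1030·9.81·(−17.4) = 620000 + (-620000) − (-176000) = 176000 Pa.

P₂ = 176 kPa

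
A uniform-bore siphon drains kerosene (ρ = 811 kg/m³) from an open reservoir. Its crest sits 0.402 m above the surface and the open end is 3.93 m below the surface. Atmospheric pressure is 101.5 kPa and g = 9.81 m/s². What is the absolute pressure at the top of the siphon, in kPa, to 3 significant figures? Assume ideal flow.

The outlet speed comes from Torricelli: v = √(2g·3.93) = 8.78 m/s.
The bore is uniform, so the speed at the crest is the same v. Bernoulli surface→crest: P_atm = P_top + ½ρv² + ρg·h_top.
P_top = 101500 − ½·811·8.78² − 811·9.81·0.402 = 67000 Pa.

P_top ≈ 67.0 kPa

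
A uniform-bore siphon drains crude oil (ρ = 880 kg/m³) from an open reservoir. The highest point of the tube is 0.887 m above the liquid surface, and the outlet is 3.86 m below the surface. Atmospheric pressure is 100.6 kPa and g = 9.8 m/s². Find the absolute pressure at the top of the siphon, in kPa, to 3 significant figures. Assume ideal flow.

59.7 kPa

Bernoulli surface→outlet gives ½v² = g·h_out, so v = √(2·9.8·3.86) = 8.70 m/s.
The bore is uniform, so the speed at the crest is the same v. Bernoulli surface→crest: P_atm = P_top + ½ρv² + ρg·h_top.
P_top = 100600 − ½·880·8.70² − 880·9.8·0.887 = 59700 Pa.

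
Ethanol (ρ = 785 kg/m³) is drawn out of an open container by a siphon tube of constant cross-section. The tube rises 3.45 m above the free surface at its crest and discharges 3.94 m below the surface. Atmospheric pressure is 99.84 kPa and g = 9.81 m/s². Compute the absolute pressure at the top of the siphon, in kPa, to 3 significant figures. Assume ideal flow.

Bernoulli surface→outlet gives ½v² = g·h_out, so v = √(2·9.81·3.94) = 8.79 m/s.
With constant cross-section the crest speed equals v; applying Bernoulli from the surface up to the crest, P_top = P_atm − ½ρv² − ρg·h_top.
P_top = 99840 − ½·785·8.79² − 785·9.81·3.45 = 42900 Pa.

42.9 kPa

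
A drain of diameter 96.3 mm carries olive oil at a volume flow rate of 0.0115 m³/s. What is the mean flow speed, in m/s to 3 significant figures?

v ≈ 1.58 m/s

Q = 0.0115 m³/s = 0.0115 m³/s.
v = Q/A = 0.0115 / 0.00728 = 1.58 m/s.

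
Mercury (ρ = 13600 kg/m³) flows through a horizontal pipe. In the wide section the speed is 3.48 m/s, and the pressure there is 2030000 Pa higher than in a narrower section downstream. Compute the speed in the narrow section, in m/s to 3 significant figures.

v₂ ≈ 17.6 m/s

Horizontal Bernoulli: P₁ + ½ρv₁² = P₂ + ½ρv₂², so v₂² = v₁² + 2(P₁ − P₂)/ρ.
v₂ = √(3.48² + 2·2030000/13600) = √(12.1 + 299) = 17.6 m/s.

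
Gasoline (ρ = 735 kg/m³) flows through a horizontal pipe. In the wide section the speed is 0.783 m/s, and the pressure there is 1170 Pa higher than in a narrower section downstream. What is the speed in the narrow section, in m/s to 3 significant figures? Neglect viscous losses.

v₂ ≈ 1.95 m/s

Along the level pipe P + ½ρv² is conserved, hence v₂² = v₁² + 2(P₁ − P₂)/ρ.
v₂ = √(0.783² + 2·1170/735) = √(0.613 + 3.18) = 1.95 m/s.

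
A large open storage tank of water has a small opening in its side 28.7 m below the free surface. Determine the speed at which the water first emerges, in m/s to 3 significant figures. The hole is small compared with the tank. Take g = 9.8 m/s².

v = 23.7 m/s

The surface is effectively still and both ends are open, so ½v² = gh and v = √(2·9.8·28.7) = 23.7 m/s.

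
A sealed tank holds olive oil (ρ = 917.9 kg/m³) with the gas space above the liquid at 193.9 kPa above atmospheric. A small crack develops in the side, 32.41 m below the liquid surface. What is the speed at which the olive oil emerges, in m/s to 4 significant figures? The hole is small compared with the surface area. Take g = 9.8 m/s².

Take point 1 at the surface (v₁ ≈ 0) and point 2 at the hole (at atmospheric pressure). Bernoulli: P₁ + ρg h = P_atm + ½ρv₂².
With P₁ − P_atm = 193900 Pa, v₂ = √(2gh + 2ΔP/ρ) = √(2·9.8·32.41 + 2·193900/917.9) = 32.52 m/s.

v ≈ 32.52 m/s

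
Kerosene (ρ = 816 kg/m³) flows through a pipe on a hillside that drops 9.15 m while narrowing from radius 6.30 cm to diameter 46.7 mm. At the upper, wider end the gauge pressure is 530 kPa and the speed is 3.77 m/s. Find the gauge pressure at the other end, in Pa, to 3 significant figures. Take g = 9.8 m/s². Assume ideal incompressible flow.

P₂ = 302000 Pa

By continuity, v₂ = v₁·A₁/A₂ = 3.77·(125/17.1) = 27.4 m/s.
Applying Bernoulli between the two ends and solving for P₂: P₂ = P₁ + ½ρ(v₁² − v₂²) − ρgΔh.
P₂ = 530000 + ½·816·(3.77² − 27.4²) − 816·9.8·(−9.15) = 530000 + (-301000) − (-73200) = 302000 Pa.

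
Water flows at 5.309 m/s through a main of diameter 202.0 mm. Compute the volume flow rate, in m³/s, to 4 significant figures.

Q ≈ 0.1701 m³/s

Q = A·v = 0.03205 m² × 5.309 m/s = 0.1701 m³/s.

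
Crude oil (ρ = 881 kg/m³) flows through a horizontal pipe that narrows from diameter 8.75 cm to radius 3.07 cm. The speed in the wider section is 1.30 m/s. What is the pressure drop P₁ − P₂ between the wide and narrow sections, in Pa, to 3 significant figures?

By continuity, v₂ = v₁·A₁/A₂ = 1.30·(60.1/29.6) = 2.64 m/s.
Bernoulli (h₁ = h₂): P₁ − P₂ = ½ρ(v₂² − v₁²).
P₁ − P₂ = ½·881·(2.64² − 1.30²) = ½·881·5.28 = 2330 Pa.

2330 Pa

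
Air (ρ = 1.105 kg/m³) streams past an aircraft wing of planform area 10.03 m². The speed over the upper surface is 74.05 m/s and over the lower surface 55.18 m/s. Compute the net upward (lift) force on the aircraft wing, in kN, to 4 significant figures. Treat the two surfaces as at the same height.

F ≈ 13.51 kN

With equal heights on the two surfaces, Bernoulli gives P_lower − P_upper = ½ρ(v_upper² − v_lower²).
ΔP = ½·1.105·(74.05² − 55.18²) = 1347 Pa.
Lift = ΔP · A = 1347 × 10.03 = 13510 N.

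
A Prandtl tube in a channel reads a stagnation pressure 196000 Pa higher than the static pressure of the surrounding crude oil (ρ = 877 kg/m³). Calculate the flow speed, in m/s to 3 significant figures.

v ≈ 21.1 m/s

Bernoulli between the free stream and the stagnation point: ½ρv² = P_stag − P_static.
v = √(2ΔP/ρ) = √(2·196000/877) = 21.1 m/s.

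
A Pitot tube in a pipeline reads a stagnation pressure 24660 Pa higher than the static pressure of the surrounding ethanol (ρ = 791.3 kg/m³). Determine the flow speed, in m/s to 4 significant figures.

Bernoulli between the free stream and the stagnation point: ½ρv² = P_stag − P_static.
v = √(2ΔP/ρ) = √(2·24660/791.3) = 7.895 m/s.

v = 7.895 m/s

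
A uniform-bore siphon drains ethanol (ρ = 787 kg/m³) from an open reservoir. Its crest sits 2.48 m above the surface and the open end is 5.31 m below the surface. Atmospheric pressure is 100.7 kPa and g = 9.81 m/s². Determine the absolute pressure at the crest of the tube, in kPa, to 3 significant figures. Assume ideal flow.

From the surface to the outlet (both open to atmosphere, surface at rest): v = √(2g·h_out) = √(2·9.81·5.31) = 10.2 m/s.
Continuity keeps v the same throughout the tube; from surface to crest, P_atm + 0 = P_top + ½ρv² + ρg·h_top.
P_top = 100700 − ½·787·10.2² − 787·9.81·2.48 = 40600 Pa.

P_top ≈ 40.6 kPa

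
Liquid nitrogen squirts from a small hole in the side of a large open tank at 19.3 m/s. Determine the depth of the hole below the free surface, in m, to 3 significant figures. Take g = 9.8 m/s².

Torricelli: v = √(2gh), so h = v²/(2g).
h = 19.3²/(2·9.8) = 372/19.60 = 19.0 m.

h = 19.0 m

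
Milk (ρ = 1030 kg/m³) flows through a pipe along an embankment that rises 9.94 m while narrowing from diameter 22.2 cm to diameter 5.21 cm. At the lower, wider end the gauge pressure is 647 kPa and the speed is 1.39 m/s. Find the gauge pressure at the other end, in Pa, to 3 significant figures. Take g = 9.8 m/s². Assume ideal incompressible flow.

P₂ ≈ 220000 Pa

Mass conservation (A₁v₁ = A₂v₂) gives v₂ = 1.39 × 387/21.3 = 25.2 m/s.
Energy conservation along the streamline gives P₂ = P₁ − ½ρ(v₂² − v₁²) − ρg(h₂ − h₁).
P₂ = 647000 + ½·1030·(1.39² − 25.2²) − 1030·9.8·(+9.94) = 647000 + (-327000) − (100000) = 220000 Pa.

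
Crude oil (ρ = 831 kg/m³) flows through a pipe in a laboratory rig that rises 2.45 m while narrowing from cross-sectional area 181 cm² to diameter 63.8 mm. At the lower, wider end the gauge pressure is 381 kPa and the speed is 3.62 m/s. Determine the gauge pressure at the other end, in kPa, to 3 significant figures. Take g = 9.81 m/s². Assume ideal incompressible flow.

The volume flow rate is constant, so v₂ = (A₁/A₂)v₁ = (181/32.0)·3.62 = 20.5 m/s.
Applying Bernoulli between the two ends and solving for P₂: P₂ = P₁ + ½ρ(v₁² − v₂²) − ρgΔh.
P₂ = 381000 + ½·831·(3.62² − 20.5²) − 831·9.81·(+2.45) = 381000 + (-169000) − (20000) = 192000 Pa.

P₂ = 192 kPa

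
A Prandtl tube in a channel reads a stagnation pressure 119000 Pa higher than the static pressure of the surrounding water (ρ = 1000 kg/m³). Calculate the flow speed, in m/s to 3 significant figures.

Bernoulli between the free stream and the stagnation point: ½ρv² = P_stag − P_static.
v = √(2ΔP/ρ) = √(2·119000/1000) = 15.4 m/s.

15.4 m/s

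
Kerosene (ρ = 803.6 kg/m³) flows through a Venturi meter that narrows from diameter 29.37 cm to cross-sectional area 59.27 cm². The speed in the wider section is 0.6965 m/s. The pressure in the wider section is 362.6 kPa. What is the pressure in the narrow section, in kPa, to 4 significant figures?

By continuity, v₂ = v₁·A₁/A₂ = 0.6965·(677.5/59.27) = 7.961 m/s.
The pipe is horizontal, so Bernoulli reduces to P₁ + ½ρv₁² = P₂ + ½ρv₂².
P₂ = P₁ − ½ρ(v₂² − v₁²) = 362600 − ½·803.6·(7.961² − 0.6965²) = 362600 − 25270 = 337300 Pa.

P₂ ≈ 337.3 kPa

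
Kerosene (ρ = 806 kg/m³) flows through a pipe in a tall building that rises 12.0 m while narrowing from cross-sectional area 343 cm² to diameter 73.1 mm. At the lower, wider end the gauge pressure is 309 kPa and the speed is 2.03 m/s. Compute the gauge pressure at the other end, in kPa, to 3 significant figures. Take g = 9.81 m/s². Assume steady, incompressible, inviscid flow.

P₂ ≈ 105 kPa

By continuity, v₂ = v₁·A₁/A₂ = 2.03·(343/42.0) = 16.6 m/s.
Applying Bernoulli between the two ends and solving for P₂: P₂ = P₁ + ½ρ(v₁² − v₂²) − ρgΔh.
P₂ = 309000 + ½·806·(2.03² − 16.6²) − 806·9.81·(+12.0) = 309000 + (-109000) − (94900) = 105000 Pa.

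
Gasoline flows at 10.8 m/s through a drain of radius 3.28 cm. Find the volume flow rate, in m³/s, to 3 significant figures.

Q = A·v = 0.00338 m² × 10.8 m/s = 0.0365 m³/s.

0.0365 m³/s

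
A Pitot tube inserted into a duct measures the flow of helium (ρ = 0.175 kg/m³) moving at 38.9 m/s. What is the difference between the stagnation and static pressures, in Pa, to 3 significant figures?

ΔP ≈ 132 Pa

Bernoulli between the free stream and the stagnation point: ½ρv² = P_stag − P_static.
ΔP = ½·0.175·38.9² = 132 Pa.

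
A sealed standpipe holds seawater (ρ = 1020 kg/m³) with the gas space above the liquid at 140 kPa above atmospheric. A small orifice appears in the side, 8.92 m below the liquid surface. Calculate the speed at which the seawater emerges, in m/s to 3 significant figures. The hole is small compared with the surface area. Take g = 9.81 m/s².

Take point 1 at the surface (v₁ ≈ 0) and point 2 at the hole (at atmospheric pressure). Bernoulli: P₁ + ρg h = P_atm + ½ρv₂².
With P₁ − P_atm = 140000 Pa, v₂ = √(2gh + 2ΔP/ρ) = √(2·9.81·8.92 + 2·140000/1020) = 21.2 m/s.

21.2 m/s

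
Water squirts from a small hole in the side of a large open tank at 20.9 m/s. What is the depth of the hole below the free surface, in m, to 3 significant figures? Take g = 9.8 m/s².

h = 22.3 m

Inverting v = √(2gh) gives h = v² / 2g.
h = 20.9²/(2·9.8) = 437/19.60 = 22.3 m.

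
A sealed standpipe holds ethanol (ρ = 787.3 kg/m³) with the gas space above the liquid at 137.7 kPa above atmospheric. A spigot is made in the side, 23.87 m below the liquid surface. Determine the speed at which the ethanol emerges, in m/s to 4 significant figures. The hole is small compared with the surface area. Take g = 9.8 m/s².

v ≈ 28.59 m/s

Take point 1 at the surface (v₁ ≈ 0) and point 2 at the hole (at atmospheric pressure). Bernoulli: P₁ + ρg h = P_atm + ½ρv₂².
With P₁ − P_atm = 137700 Pa, v₂ = √(2gh + 2ΔP/ρ) = √(2·9.8·23.87 + 2·137700/787.3) = 28.59 m/s.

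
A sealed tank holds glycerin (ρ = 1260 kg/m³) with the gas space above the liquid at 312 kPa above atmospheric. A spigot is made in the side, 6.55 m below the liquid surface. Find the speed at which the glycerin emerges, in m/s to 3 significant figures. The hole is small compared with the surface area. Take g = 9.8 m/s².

Take point 1 at the surface (v₁ ≈ 0) and point 2 at the hole (at atmospheric pressure). Bernoulli: P₁ + ρg h = P_atm + ½ρv₂².
With P₁ − P_atm = 312000 Pa, v₂ = √(2gh + 2ΔP/ρ) = √(2·9.8·6.55 + 2·312000/1260) = 25.0 m/s.

25.0 m/s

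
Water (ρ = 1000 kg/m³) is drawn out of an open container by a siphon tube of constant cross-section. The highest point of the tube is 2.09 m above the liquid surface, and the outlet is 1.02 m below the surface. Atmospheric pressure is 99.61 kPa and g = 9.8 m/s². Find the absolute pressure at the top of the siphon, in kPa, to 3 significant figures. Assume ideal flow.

The outlet speed comes from Torricelli: v = √(2g·1.02) = 4.47 m/s.
With constant cross-section the crest speed equals v; applying Bernoulli from the surface up to the crest, P_top = P_atm − ½ρv² − ρg·h_top.
P_top = 99610 − ½·1000·4.47² − 1000·9.8·2.09 = 69100 Pa.

69.1 kPa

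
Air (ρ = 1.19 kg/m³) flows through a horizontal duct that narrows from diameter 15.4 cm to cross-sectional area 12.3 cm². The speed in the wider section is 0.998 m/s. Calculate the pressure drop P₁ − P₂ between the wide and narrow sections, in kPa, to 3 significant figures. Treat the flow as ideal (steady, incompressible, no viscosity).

ΔP ≈ 0.135 kPa

Mass conservation (A₁v₁ = A₂v₂) gives v₂ = 0.998 × 186/12.3 = 15.1 m/s.
Along the horizontal streamline, P + ½ρv² is constant.
P₁ − P₂ = ½·1.19·(15.1² − 0.998²) = ½·1.19·227 = 135 Pa.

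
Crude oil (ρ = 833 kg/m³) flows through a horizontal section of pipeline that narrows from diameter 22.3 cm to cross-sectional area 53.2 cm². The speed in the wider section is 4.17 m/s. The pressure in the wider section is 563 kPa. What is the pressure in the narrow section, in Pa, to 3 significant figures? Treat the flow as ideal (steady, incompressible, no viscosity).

180000 Pa

The volume flow rate is constant, so v₂ = (A₁/A₂)v₁ = (391/53.2)·4.17 = 30.6 m/s.
Along the horizontal streamline, P + ½ρv² is constant.
P₂ = P₁ − ½ρ(v₂² − v₁²) = 563000 − ½·833·(30.6² − 4.17²) = 563000 − 383000 = 180000 Pa.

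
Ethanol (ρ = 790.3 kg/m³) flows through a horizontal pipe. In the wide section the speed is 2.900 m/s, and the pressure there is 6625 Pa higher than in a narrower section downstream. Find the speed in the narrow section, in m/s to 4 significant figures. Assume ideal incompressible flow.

Along the level pipe P + ½ρv² is conserved, hence v₂² = v₁² + 2(P₁ − P₂)/ρ.
v₂ = √(2.900² + 2·6625/790.3) = √(8.410 + 16.77) = 5.018 m/s.

5.018 m/s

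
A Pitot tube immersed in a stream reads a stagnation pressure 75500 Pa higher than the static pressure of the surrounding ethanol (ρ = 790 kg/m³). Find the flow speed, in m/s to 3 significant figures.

v = 13.8 m/s

The dynamic pressure equals the rise in static pressure at the stagnation point: ΔP = ½ρv².
v = √(2ΔP/ρ) = √(2·75500/790) = 13.8 m/s.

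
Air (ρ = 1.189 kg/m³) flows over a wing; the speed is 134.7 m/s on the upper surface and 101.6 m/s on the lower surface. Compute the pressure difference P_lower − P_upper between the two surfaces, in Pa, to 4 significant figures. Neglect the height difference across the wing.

Bernoulli (same height): P_lower − P_upper = ½ρ(v_upper² − v_lower²).
ΔP = ½·1.189·(134.7² − 101.6²) = 4650 Pa.

4650 Pa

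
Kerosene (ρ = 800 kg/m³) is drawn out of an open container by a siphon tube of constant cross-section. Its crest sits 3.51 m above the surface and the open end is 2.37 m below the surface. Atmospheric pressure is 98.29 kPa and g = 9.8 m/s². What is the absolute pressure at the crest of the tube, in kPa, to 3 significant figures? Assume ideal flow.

From the surface to the outlet (both open to atmosphere, surface at rest): v = √(2g·h_out) = √(2·9.8·2.37) = 6.82 m/s.
Continuity keeps v the same throughout the tube; from surface to crest, P_atm + 0 = P_top + ½ρv² + ρg·h_top.
P_top = 98290 − ½·800·6.82² − 800·9.8·3.51 = 52200 Pa.

P_top ≈ 52.2 kPa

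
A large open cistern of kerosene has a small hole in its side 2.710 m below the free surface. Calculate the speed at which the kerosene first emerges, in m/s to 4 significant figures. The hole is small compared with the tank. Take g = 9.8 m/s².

Bernoulli from surface to hole (P equal, v_surface ≈ 0): v = √(2gh) = √(2×9.8×2.710) = 7.288 m/s.

v = 7.288 m/s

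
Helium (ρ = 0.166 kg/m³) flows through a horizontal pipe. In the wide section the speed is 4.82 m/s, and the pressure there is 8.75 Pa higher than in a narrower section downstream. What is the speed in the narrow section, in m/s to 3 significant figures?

Along the level pipe P + ½ρv² is conserved, hence v₂² = v₁² + 2(P₁ − P₂)/ρ.
v₂ = √(4.82² + 2·8.75/0.166) = √(23.2 + 105) = 11.3 m/s.

v₂ = 11.3 m/s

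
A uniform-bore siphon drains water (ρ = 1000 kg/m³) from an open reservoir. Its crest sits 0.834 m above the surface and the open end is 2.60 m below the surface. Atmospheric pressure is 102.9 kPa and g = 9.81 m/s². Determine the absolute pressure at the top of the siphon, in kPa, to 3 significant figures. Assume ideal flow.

P_top ≈ 69.2 kPa

The outlet speed comes from Torricelli: v = √(2g·2.60) = 7.14 m/s.
Continuity keeps v the same throughout the tube; from surface to crest, P_atm + 0 = P_top + ½ρv² + ρg·h_top.
P_top = 102900 − ½·1000·7.14² − 1000·9.81·0.834 = 69200 Pa.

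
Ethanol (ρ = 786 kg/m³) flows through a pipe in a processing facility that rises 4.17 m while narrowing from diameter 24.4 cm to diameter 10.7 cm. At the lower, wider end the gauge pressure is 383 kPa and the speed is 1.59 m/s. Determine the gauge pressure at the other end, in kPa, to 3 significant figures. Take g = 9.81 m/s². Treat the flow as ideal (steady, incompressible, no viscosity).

By continuity, v₂ = v₁·A₁/A₂ = 1.59·(468/89.9) = 8.27 m/s.
Energy conservation along the streamline gives P₂ = P₁ − ½ρ(v₂² − v₁²) − ρg(h₂ − h₁).
P₂ = 383000 + ½·786·(1.59² − 8.27²) − 786·9.81·(+4.17) = 383000 + (-25900) − (32200) = 325000 Pa.

P₂ ≈ 325 kPa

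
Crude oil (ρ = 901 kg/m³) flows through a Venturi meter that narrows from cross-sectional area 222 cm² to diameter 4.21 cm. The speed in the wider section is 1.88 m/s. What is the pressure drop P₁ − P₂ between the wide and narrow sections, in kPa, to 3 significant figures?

By continuity, v₂ = v₁·A₁/A₂ = 1.88·(222/13.9) = 30.0 m/s.
With no height change, Bernoulli's equation is P₁ + ½ρv₁² = P₂ + ½ρv₂².
P₁ − P₂ = ½·901·(30.0² − 1.88²) = ½·901·895 = 403000 Pa.

ΔP = 403 kPa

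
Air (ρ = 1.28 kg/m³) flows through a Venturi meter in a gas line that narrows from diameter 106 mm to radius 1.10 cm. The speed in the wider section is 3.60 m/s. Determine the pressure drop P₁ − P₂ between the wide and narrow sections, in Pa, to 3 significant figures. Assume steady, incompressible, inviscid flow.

ΔP ≈ 4460 Pa

By continuity, v₂ = v₁·A₁/A₂ = 3.60·(88.2/3.80) = 83.6 m/s.
Bernoulli (h₁ = h₂): P₁ − P₂ = ½ρ(v₂² − v₁²).
P₁ − P₂ = ½·1.28·(83.6² − 3.60²) = ½·1.28·6970 = 4460 Pa.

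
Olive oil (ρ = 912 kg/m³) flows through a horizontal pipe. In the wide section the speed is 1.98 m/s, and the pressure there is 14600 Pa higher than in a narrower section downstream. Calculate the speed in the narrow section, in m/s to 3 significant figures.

v₂ ≈ 5.99 m/s

Along the level pipe P + ½ρv² is conserved, hence v₂² = v₁² + 2(P₁ − P₂)/ρ.
v₂ = √(1.98² + 2·14600/912) = √(3.92 + 32.0) = 5.99 m/s.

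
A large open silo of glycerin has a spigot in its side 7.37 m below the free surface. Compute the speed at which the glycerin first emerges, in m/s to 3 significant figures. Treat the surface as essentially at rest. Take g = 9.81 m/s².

With the surface at rest and both surface and jet at atmospheric pressure, Bernoulli gives ρg h = ½ρv², so v = √(2gh) = √(2·9.81·7.37) = 12.0 m/s.

v ≈ 12.0 m/s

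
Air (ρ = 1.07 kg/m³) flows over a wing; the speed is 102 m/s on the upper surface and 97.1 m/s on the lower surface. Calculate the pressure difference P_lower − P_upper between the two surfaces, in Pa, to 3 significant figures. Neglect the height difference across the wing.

Bernoulli (same height): P_lower − P_upper = ½ρ(v_upper² − v_lower²).
ΔP = ½·1.07·(102² − 97.1²) = 522 Pa.

ΔP ≈ 522 Pa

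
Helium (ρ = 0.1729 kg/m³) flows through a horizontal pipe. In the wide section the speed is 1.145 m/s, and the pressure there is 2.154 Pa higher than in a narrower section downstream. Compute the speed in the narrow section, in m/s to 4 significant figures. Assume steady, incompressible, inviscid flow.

v₂ ≈ 5.121 m/s

With h₁ = h₂, rearranging Bernoulli gives v₂ = √(v₁² + 2ΔP/ρ).
v₂ = √(1.145² + 2·2.154/0.1729) = √(1.311 + 24.92) = 5.121 m/s.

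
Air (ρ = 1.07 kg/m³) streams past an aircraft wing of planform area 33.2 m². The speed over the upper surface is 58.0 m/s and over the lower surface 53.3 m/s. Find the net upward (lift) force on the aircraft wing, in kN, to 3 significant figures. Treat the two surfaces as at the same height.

From P + ½ρv² = const at equal height, P_low − P_up = ½ρ(v_up² − v_low²).
ΔP = ½·1.07·(58.0² − 53.3²) = 280 Pa.
Lift = ΔP · A = 280 × 33.2 = 9290 N.

F ≈ 9.29 kN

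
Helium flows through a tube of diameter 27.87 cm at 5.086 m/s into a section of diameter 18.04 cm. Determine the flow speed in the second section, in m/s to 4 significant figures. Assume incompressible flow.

Mass conservation (A₁v₁ = A₂v₂) gives v₂ = 5.086 × 610.0/255.6 = 12.14 m/s.

v₂ ≈ 12.14 m/s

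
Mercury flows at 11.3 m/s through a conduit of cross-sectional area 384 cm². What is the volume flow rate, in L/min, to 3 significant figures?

26000 L/min

Q = A·v = 0.0384 m² × 11.3 m/s = 0.434 m³/s.
Converting: 0.434 m³/s × 60000 = 26000 L/min.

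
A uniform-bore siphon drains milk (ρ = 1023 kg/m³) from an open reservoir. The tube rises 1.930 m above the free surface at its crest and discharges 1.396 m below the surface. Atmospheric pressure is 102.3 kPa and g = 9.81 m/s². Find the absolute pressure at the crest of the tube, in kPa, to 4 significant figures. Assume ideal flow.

P_top ≈ 68.92 kPa

The outlet speed comes from Torricelli: v = √(2g·1.396) = 5.233 m/s.
Continuity keeps v the same throughout the tube; from surface to crest, P_atm + 0 = P_top + ½ρv² + ρg·h_top.
P_top = 102300 − ½·1023·5.233² − 1023·9.81·1.930 = 68920 Pa.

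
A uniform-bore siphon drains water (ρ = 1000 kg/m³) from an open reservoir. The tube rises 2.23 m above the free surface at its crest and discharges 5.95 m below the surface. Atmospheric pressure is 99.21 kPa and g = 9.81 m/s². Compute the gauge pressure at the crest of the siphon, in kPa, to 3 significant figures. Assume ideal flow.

-80.2 kPa

Bernoulli surface→outlet gives ½v² = g·h_out, so v = √(2·9.81·5.95) = 10.8 m/s.
With constant cross-section the crest speed equals v; applying Bernoulli from the surface up to the crest, P_top = P_atm − ½ρv² − ρg·h_top.
P_top = 99210 − ½·1000·10.8² − 1000·9.81·2.23 = 19000 Pa. So P_gauge = P_top − P_atm = -80200 Pa.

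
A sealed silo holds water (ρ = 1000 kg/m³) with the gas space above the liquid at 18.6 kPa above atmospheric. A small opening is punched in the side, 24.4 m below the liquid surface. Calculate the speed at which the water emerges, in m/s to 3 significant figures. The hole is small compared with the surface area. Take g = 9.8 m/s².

v ≈ 22.7 m/s

Take point 1 at the surface (v₁ ≈ 0) and point 2 at the hole (at atmospheric pressure). Bernoulli: P₁ + ρg h = P_atm + ½ρv₂².
With P₁ − P_atm = 18600 Pa, v₂ = √(2gh + 2ΔP/ρ) = √(2·9.8·24.4 + 2·18600/1000) = 22.7 m/s.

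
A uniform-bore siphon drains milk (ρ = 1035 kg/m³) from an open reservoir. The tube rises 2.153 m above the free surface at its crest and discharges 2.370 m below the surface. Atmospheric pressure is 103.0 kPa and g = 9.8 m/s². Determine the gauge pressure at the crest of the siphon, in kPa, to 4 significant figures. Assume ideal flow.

From the surface to the outlet (both open to atmosphere, surface at rest): v = √(2g·h_out) = √(2·9.8·2.370) = 6.816 m/s.
Continuity keeps v the same throughout the tube; from surface to crest, P_atm + 0 = P_top + ½ρv² + ρg·h_top.
P_top = 103000 − ½·1035·6.816² − 1035·9.8·2.153 = 57120 Pa. So P_gauge = P_top − P_atm = -45880 Pa.

P_gauge ≈ -45.88 kPa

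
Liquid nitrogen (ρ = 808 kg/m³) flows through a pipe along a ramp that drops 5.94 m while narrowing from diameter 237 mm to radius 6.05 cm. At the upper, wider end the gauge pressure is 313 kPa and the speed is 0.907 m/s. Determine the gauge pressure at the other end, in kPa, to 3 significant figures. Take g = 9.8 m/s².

Mass conservation (A₁v₁ = A₂v₂) gives v₂ = 0.907 × 441/115 = 3.48 m/s.
Bernoulli: P₁ + ½ρv₁² + ρg h₁ = P₂ + ½ρv₂² + ρg h₂, so P₂ = P₁ + ½ρ(v₁² − v₂²) − ρg(h₂ − h₁).
P₂ = 313000 + ½·808·(0.907² − 3.48²) − 808·9.8·(−5.94) = 313000 + (-4560) − (-47000) = 355000 Pa.

P₂ ≈ 355 kPa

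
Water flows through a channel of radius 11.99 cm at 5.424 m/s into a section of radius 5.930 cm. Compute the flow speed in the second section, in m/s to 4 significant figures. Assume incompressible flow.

Mass conservation (A₁v₁ = A₂v₂) gives v₂ = 5.424 × 451.6/110.5 = 22.17 m/s.

v₂ ≈ 22.17 m/s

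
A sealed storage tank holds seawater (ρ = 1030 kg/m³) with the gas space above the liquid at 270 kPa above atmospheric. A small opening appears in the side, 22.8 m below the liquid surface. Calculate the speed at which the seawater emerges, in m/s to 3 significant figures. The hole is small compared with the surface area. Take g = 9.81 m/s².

Take point 1 at the surface (v₁ ≈ 0) and point 2 at the hole (at atmospheric pressure). Bernoulli: P₁ + ρg h = P_atm + ½ρv₂².
With P₁ − P_atm = 270000 Pa, v₂ = √(2gh + 2ΔP/ρ) = √(2·9.81·22.8 + 2·270000/1030) = 31.2 m/s.

v = 31.2 m/s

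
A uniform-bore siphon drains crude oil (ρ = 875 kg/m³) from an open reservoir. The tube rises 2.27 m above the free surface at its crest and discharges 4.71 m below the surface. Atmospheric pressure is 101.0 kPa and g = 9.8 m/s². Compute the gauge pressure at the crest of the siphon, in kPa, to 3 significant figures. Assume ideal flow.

Bernoulli surface→outlet gives ½v² = g·h_out, so v = √(2·9.8·4.71) = 9.61 m/s.
With constant cross-section the crest speed equals v; applying Bernoulli from the surface up to the crest, P_top = P_atm − ½ρv² − ρg·h_top.
P_top = 101000 − ½·875·9.61² − 875·9.8·2.27 = 41100 Pa. So P_gauge = P_top − P_atm = -59900 Pa.

P_gauge = -59.9 kPa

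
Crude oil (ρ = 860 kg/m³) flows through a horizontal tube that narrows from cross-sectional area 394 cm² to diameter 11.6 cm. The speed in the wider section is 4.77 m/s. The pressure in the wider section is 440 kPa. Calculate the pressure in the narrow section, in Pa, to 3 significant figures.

P₂ ≈ 314000 Pa

By continuity, v₂ = v₁·A₁/A₂ = 4.77·(394/106) = 17.8 m/s.
The pipe is horizontal, so Bernoulli reduces to P₁ + ½ρv₁² = P₂ + ½ρv₂².
P₂ = P₁ − ½ρ(v₂² − v₁²) = 440000 − ½·860·(17.8² − 4.77²) = 440000 − 126000 = 314000 Pa.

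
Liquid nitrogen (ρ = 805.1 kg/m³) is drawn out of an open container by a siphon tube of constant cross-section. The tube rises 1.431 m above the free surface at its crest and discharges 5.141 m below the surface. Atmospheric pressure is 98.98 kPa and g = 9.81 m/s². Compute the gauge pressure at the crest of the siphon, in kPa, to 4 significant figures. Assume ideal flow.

P_gauge ≈ -51.91 kPa

The outlet speed comes from Torricelli: v = √(2g·5.141) = 10.04 m/s.
The bore is uniform, so the speed at the crest is the same v. Bernoulli surface→crest: P_atm = P_top + ½ρv² + ρg·h_top.
P_top = 98980 − ½·805.1·10.04² − 805.1·9.81·1.431 = 47070 Pa. So P_gauge = P_top − P_atm = -51910 Pa.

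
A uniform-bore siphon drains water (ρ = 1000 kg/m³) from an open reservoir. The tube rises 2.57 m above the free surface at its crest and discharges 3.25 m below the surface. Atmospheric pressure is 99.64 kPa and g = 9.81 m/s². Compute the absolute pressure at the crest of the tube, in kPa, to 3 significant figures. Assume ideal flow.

P_top ≈ 42.5 kPa

From the surface to the outlet (both open to atmosphere, surface at rest): v = √(2g·h_out) = √(2·9.81·3.25) = 7.99 m/s.
With constant cross-section the crest speed equals v; applying Bernoulli from the surface up to the crest, P_top = P_atm − ½ρv² − ρg·h_top.
P_top = 99640 − ½·1000·7.99² − 1000·9.81·2.57 = 42500 Pa.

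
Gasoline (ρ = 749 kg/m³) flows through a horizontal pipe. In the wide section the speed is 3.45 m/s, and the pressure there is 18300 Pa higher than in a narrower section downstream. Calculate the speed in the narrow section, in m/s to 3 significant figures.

v₂ ≈ 7.80 m/s

Along the level pipe P + ½ρv² is conserved, hence v₂² = v₁² + 2(P₁ − P₂)/ρ.
v₂ = √(3.45² + 2·18300/749) = √(11.9 + 48.9) = 7.80 m/s.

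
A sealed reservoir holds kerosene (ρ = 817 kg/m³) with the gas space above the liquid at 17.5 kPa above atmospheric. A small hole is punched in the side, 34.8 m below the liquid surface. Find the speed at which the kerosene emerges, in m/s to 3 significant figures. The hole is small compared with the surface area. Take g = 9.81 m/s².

v = 26.9 m/s

Take point 1 at the surface (v₁ ≈ 0) and point 2 at the hole (at atmospheric pressure). Bernoulli: P₁ + ρg h = P_atm + ½ρv₂².
With P₁ − P_atm = 17500 Pa, v₂ = √(2gh + 2ΔP/ρ) = √(2·9.81·34.8 + 2·17500/817) = 26.9 m/s.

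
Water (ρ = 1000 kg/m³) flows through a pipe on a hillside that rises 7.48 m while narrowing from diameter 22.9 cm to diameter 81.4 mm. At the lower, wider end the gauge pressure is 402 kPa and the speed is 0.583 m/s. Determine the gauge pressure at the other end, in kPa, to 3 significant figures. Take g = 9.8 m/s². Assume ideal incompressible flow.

P₂ ≈ 318 kPa

By continuity, v₂ = v₁·A₁/A₂ = 0.583·(412/52.0) = 4.61 m/s.
Bernoulli: P₁ + ½ρv₁² + ρg h₁ = P₂ + ½ρv₂² + ρg h₂, so P₂ = P₁ + ½ρ(v₁² − v₂²) − ρg(h₂ − h₁).
P₂ = 402000 + ½·1000·(0.583² − 4.61²) − 1000·9.8·(+7.48) = 402000 + (-10500) − (73300) = 318000 Pa.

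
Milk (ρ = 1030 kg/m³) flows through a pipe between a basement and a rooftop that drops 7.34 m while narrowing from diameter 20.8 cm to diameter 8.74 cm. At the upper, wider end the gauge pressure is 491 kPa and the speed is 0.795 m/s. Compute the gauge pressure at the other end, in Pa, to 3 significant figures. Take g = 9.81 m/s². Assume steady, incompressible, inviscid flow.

P₂ = 555000 Pa

The volume flow rate is constant, so v₂ = (A₁/A₂)v₁ = (340/60.0)·0.795 = 4.50 m/s.
Energy conservation along the streamline gives P₂ = P₁ − ½ρ(v₂² − v₁²) − ρg(h₂ − h₁).
P₂ = 491000 + ½·1030·(0.795² − 4.50²) − 1030·9.81·(−7.34) = 491000 + (-10100) − (-74200) = 555000 Pa.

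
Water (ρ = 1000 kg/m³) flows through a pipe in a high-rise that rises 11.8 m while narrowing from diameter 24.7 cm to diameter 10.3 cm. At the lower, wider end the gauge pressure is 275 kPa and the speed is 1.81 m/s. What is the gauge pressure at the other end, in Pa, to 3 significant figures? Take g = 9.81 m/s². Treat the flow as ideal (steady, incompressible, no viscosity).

P₂ = 107000 Pa

By continuity, v₂ = v₁·A₁/A₂ = 1.81·(479/83.3) = 10.4 m/s.
Bernoulli: P₁ + ½ρv₁² + ρg h₁ = P₂ + ½ρv₂² + ρg h₂, so P₂ = P₁ + ½ρ(v₁² − v₂²) − ρg(h₂ − h₁).
P₂ = 275000 + ½·1000·(1.81² − 10.4²) − 1000·9.81·(+11.8) = 275000 + (-52500) − (116000) = 107000 Pa.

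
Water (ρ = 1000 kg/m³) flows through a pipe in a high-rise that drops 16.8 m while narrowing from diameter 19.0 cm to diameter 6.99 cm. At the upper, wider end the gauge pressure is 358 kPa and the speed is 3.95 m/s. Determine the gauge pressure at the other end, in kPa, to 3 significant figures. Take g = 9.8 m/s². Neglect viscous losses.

105 kPa

Mass conservation (A₁v₁ = A₂v₂) gives v₂ = 3.95 × 284/38.4 = 29.2 m/s.
Applying Bernoulli between the two ends and solving for P₂: P₂ = P₁ + ½ρ(v₁² − v₂²) − ρgΔh.
P₂ = 358000 + ½·1000·(3.95² − 29.2²) − 1000·9.8·(−16.8) = 358000 + (-418000) − (-165000) = 105000 Pa.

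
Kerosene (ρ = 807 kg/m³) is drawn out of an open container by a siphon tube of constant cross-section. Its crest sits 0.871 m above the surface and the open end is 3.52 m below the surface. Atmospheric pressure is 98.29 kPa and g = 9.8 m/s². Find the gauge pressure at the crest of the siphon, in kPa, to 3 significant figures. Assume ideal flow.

P_gauge ≈ -34.7 kPa

Bernoulli surface→outlet gives ½v² = g·h_out, so v = √(2·9.8·3.52) = 8.31 m/s.
With constant cross-section the crest speed equals v; applying Bernoulli from the surface up to the crest, P_top = P_atm − ½ρv² − ρg·h_top.
P_top = 98290 − ½·807·8.31² − 807·9.8·0.871 = 63600 Pa. So P_gauge = P_top − P_atm = -34700 Pa.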